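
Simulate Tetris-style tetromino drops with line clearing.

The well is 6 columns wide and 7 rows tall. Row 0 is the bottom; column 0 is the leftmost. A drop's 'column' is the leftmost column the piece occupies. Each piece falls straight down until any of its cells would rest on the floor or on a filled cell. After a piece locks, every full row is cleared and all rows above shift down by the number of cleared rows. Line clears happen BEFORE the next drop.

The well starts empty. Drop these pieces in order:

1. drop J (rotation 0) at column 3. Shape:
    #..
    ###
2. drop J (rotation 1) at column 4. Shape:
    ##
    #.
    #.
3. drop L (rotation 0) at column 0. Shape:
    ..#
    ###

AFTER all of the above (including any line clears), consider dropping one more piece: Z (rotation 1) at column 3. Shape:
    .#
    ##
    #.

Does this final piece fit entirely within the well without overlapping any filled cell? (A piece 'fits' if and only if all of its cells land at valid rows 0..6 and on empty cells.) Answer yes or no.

Answer: yes

Derivation:
Drop 1: J rot0 at col 3 lands with bottom-row=0; cleared 0 line(s) (total 0); column heights now [0 0 0 2 1 1], max=2
Drop 2: J rot1 at col 4 lands with bottom-row=1; cleared 0 line(s) (total 0); column heights now [0 0 0 2 4 4], max=4
Drop 3: L rot0 at col 0 lands with bottom-row=0; cleared 1 line(s) (total 1); column heights now [0 0 1 1 3 3], max=3
Test piece Z rot1 at col 3 (width 2): heights before test = [0 0 1 1 3 3]; fits = True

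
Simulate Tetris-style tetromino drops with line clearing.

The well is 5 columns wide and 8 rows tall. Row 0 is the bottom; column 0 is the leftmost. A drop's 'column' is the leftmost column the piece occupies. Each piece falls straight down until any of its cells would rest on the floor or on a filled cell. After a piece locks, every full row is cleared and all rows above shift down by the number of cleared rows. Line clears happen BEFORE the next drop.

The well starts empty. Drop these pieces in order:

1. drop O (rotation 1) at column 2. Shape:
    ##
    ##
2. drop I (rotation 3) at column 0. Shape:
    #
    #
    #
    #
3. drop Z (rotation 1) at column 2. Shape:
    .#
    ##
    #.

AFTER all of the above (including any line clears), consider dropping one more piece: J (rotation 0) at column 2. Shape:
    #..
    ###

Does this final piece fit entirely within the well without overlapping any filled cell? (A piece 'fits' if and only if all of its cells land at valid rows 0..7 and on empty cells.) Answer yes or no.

Answer: yes

Derivation:
Drop 1: O rot1 at col 2 lands with bottom-row=0; cleared 0 line(s) (total 0); column heights now [0 0 2 2 0], max=2
Drop 2: I rot3 at col 0 lands with bottom-row=0; cleared 0 line(s) (total 0); column heights now [4 0 2 2 0], max=4
Drop 3: Z rot1 at col 2 lands with bottom-row=2; cleared 0 line(s) (total 0); column heights now [4 0 4 5 0], max=5
Test piece J rot0 at col 2 (width 3): heights before test = [4 0 4 5 0]; fits = True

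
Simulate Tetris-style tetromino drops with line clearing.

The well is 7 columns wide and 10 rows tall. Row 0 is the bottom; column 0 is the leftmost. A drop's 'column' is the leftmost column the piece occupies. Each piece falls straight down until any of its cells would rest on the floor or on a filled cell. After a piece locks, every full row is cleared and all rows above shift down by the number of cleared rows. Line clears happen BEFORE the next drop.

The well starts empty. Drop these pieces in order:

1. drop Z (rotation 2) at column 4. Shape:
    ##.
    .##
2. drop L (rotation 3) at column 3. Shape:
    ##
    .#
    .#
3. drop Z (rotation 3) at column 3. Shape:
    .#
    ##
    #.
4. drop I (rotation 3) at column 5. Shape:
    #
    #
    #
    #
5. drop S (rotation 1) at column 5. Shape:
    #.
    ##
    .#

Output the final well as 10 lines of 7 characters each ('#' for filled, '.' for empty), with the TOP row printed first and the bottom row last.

Answer: .......
.......
....##.
...####
...#.##
...###.
....##.
....##.
....##.
.....##

Derivation:
Drop 1: Z rot2 at col 4 lands with bottom-row=0; cleared 0 line(s) (total 0); column heights now [0 0 0 0 2 2 1], max=2
Drop 2: L rot3 at col 3 lands with bottom-row=2; cleared 0 line(s) (total 0); column heights now [0 0 0 5 5 2 1], max=5
Drop 3: Z rot3 at col 3 lands with bottom-row=5; cleared 0 line(s) (total 0); column heights now [0 0 0 7 8 2 1], max=8
Drop 4: I rot3 at col 5 lands with bottom-row=2; cleared 0 line(s) (total 0); column heights now [0 0 0 7 8 6 1], max=8
Drop 5: S rot1 at col 5 lands with bottom-row=5; cleared 0 line(s) (total 0); column heights now [0 0 0 7 8 8 7], max=8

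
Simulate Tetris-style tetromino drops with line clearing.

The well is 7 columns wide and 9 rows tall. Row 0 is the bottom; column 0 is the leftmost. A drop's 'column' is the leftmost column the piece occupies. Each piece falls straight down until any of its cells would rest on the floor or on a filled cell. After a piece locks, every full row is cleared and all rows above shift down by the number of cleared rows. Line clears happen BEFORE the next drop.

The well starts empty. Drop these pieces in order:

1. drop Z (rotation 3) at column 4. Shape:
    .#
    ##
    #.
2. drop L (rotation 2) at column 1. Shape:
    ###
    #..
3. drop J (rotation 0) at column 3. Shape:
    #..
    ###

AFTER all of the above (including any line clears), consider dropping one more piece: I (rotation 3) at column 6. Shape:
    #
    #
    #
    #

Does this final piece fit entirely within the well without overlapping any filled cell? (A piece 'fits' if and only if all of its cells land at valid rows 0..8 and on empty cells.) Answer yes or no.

Drop 1: Z rot3 at col 4 lands with bottom-row=0; cleared 0 line(s) (total 0); column heights now [0 0 0 0 2 3 0], max=3
Drop 2: L rot2 at col 1 lands with bottom-row=0; cleared 0 line(s) (total 0); column heights now [0 2 2 2 2 3 0], max=3
Drop 3: J rot0 at col 3 lands with bottom-row=3; cleared 0 line(s) (total 0); column heights now [0 2 2 5 4 4 0], max=5
Test piece I rot3 at col 6 (width 1): heights before test = [0 2 2 5 4 4 0]; fits = True

Answer: yes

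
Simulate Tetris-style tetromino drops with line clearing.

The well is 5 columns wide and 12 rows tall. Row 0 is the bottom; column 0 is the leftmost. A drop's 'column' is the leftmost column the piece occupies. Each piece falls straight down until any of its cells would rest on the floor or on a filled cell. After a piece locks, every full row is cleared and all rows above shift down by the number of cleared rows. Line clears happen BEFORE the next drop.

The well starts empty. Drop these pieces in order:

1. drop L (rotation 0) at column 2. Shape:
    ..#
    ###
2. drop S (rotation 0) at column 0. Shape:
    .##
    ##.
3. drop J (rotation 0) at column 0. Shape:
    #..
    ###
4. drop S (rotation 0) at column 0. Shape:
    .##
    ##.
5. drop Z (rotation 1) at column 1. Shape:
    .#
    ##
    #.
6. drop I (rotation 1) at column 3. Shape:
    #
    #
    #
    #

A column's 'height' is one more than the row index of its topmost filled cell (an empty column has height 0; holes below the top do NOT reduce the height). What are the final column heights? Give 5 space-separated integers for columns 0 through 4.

Drop 1: L rot0 at col 2 lands with bottom-row=0; cleared 0 line(s) (total 0); column heights now [0 0 1 1 2], max=2
Drop 2: S rot0 at col 0 lands with bottom-row=0; cleared 1 line(s) (total 1); column heights now [0 1 1 0 1], max=1
Drop 3: J rot0 at col 0 lands with bottom-row=1; cleared 0 line(s) (total 1); column heights now [3 2 2 0 1], max=3
Drop 4: S rot0 at col 0 lands with bottom-row=3; cleared 0 line(s) (total 1); column heights now [4 5 5 0 1], max=5
Drop 5: Z rot1 at col 1 lands with bottom-row=5; cleared 0 line(s) (total 1); column heights now [4 7 8 0 1], max=8
Drop 6: I rot1 at col 3 lands with bottom-row=0; cleared 0 line(s) (total 1); column heights now [4 7 8 4 1], max=8

Answer: 4 7 8 4 1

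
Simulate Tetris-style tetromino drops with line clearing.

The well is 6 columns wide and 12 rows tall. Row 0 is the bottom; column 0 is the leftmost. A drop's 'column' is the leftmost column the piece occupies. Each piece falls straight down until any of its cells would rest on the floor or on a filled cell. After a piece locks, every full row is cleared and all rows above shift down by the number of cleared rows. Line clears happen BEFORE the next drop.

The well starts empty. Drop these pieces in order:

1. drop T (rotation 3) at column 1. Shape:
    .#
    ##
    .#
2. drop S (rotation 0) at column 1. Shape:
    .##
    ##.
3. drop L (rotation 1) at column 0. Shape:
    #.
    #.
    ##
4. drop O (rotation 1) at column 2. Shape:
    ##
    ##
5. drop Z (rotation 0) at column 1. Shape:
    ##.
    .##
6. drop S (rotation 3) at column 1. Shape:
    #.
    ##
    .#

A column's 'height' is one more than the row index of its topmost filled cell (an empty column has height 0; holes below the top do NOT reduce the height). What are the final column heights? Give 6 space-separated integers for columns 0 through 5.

Answer: 7 12 11 8 0 0

Derivation:
Drop 1: T rot3 at col 1 lands with bottom-row=0; cleared 0 line(s) (total 0); column heights now [0 2 3 0 0 0], max=3
Drop 2: S rot0 at col 1 lands with bottom-row=3; cleared 0 line(s) (total 0); column heights now [0 4 5 5 0 0], max=5
Drop 3: L rot1 at col 0 lands with bottom-row=4; cleared 0 line(s) (total 0); column heights now [7 5 5 5 0 0], max=7
Drop 4: O rot1 at col 2 lands with bottom-row=5; cleared 0 line(s) (total 0); column heights now [7 5 7 7 0 0], max=7
Drop 5: Z rot0 at col 1 lands with bottom-row=7; cleared 0 line(s) (total 0); column heights now [7 9 9 8 0 0], max=9
Drop 6: S rot3 at col 1 lands with bottom-row=9; cleared 0 line(s) (total 0); column heights now [7 12 11 8 0 0], max=12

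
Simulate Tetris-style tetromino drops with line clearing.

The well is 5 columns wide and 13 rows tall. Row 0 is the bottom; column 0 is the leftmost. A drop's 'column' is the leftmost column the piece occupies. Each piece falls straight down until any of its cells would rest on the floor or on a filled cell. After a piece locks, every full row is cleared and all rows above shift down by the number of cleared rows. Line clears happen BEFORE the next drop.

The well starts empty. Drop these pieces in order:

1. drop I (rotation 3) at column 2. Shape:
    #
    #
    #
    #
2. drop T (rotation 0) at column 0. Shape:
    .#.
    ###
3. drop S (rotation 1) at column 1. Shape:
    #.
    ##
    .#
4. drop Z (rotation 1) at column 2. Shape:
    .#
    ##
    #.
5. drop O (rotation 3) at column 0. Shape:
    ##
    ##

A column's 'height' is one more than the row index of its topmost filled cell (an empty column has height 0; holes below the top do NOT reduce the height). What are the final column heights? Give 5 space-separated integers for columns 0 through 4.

Drop 1: I rot3 at col 2 lands with bottom-row=0; cleared 0 line(s) (total 0); column heights now [0 0 4 0 0], max=4
Drop 2: T rot0 at col 0 lands with bottom-row=4; cleared 0 line(s) (total 0); column heights now [5 6 5 0 0], max=6
Drop 3: S rot1 at col 1 lands with bottom-row=5; cleared 0 line(s) (total 0); column heights now [5 8 7 0 0], max=8
Drop 4: Z rot1 at col 2 lands with bottom-row=7; cleared 0 line(s) (total 0); column heights now [5 8 9 10 0], max=10
Drop 5: O rot3 at col 0 lands with bottom-row=8; cleared 0 line(s) (total 0); column heights now [10 10 9 10 0], max=10

Answer: 10 10 9 10 0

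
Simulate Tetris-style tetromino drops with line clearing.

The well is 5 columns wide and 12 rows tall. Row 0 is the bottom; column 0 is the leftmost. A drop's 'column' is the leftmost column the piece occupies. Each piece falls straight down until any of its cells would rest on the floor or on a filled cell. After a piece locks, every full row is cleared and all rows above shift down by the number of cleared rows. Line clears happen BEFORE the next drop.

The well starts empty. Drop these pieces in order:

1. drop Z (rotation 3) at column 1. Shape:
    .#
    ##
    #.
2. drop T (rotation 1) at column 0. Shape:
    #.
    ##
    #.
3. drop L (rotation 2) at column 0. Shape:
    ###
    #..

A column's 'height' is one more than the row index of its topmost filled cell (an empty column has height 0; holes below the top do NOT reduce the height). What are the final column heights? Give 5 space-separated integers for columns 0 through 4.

Drop 1: Z rot3 at col 1 lands with bottom-row=0; cleared 0 line(s) (total 0); column heights now [0 2 3 0 0], max=3
Drop 2: T rot1 at col 0 lands with bottom-row=1; cleared 0 line(s) (total 0); column heights now [4 3 3 0 0], max=4
Drop 3: L rot2 at col 0 lands with bottom-row=4; cleared 0 line(s) (total 0); column heights now [6 6 6 0 0], max=6

Answer: 6 6 6 0 0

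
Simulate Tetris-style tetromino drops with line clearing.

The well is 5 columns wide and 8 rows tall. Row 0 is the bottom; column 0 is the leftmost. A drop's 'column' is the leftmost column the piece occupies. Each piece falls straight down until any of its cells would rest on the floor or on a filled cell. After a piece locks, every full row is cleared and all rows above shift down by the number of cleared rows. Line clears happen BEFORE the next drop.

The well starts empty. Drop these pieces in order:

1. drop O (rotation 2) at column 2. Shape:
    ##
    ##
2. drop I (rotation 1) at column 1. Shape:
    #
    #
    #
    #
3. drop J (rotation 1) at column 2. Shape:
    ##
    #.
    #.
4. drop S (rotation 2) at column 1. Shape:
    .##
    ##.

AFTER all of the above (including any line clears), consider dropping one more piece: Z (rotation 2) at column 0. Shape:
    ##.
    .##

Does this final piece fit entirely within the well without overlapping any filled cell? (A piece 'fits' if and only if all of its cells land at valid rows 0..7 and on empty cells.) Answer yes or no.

Answer: no

Derivation:
Drop 1: O rot2 at col 2 lands with bottom-row=0; cleared 0 line(s) (total 0); column heights now [0 0 2 2 0], max=2
Drop 2: I rot1 at col 1 lands with bottom-row=0; cleared 0 line(s) (total 0); column heights now [0 4 2 2 0], max=4
Drop 3: J rot1 at col 2 lands with bottom-row=2; cleared 0 line(s) (total 0); column heights now [0 4 5 5 0], max=5
Drop 4: S rot2 at col 1 lands with bottom-row=5; cleared 0 line(s) (total 0); column heights now [0 6 7 7 0], max=7
Test piece Z rot2 at col 0 (width 3): heights before test = [0 6 7 7 0]; fits = False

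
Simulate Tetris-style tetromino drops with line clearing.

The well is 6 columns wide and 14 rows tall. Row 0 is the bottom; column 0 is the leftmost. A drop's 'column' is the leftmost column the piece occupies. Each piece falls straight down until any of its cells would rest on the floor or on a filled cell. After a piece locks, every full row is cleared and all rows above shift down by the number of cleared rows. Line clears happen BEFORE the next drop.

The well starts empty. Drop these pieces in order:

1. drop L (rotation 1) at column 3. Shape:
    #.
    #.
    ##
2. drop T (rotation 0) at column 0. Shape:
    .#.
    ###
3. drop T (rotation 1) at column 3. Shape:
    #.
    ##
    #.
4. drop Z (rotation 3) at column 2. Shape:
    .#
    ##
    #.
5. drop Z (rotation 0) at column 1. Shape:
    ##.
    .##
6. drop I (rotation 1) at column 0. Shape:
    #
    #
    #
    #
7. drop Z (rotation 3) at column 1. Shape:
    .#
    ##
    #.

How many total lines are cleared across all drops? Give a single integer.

Answer: 0

Derivation:
Drop 1: L rot1 at col 3 lands with bottom-row=0; cleared 0 line(s) (total 0); column heights now [0 0 0 3 1 0], max=3
Drop 2: T rot0 at col 0 lands with bottom-row=0; cleared 0 line(s) (total 0); column heights now [1 2 1 3 1 0], max=3
Drop 3: T rot1 at col 3 lands with bottom-row=3; cleared 0 line(s) (total 0); column heights now [1 2 1 6 5 0], max=6
Drop 4: Z rot3 at col 2 lands with bottom-row=5; cleared 0 line(s) (total 0); column heights now [1 2 7 8 5 0], max=8
Drop 5: Z rot0 at col 1 lands with bottom-row=8; cleared 0 line(s) (total 0); column heights now [1 10 10 9 5 0], max=10
Drop 6: I rot1 at col 0 lands with bottom-row=1; cleared 0 line(s) (total 0); column heights now [5 10 10 9 5 0], max=10
Drop 7: Z rot3 at col 1 lands with bottom-row=10; cleared 0 line(s) (total 0); column heights now [5 12 13 9 5 0], max=13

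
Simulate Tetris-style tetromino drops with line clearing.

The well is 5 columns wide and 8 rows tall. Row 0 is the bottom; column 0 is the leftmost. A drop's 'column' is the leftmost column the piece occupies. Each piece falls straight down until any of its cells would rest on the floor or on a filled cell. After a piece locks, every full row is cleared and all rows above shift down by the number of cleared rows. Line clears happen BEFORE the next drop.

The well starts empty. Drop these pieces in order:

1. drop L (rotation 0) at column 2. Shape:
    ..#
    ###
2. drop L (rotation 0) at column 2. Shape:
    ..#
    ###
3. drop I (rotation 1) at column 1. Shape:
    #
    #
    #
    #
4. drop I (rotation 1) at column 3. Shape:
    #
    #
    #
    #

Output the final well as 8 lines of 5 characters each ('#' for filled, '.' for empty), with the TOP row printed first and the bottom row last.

Answer: .....
...#.
...#.
...#.
.#.##
.####
.#..#
.####

Derivation:
Drop 1: L rot0 at col 2 lands with bottom-row=0; cleared 0 line(s) (total 0); column heights now [0 0 1 1 2], max=2
Drop 2: L rot0 at col 2 lands with bottom-row=2; cleared 0 line(s) (total 0); column heights now [0 0 3 3 4], max=4
Drop 3: I rot1 at col 1 lands with bottom-row=0; cleared 0 line(s) (total 0); column heights now [0 4 3 3 4], max=4
Drop 4: I rot1 at col 3 lands with bottom-row=3; cleared 0 line(s) (total 0); column heights now [0 4 3 7 4], max=7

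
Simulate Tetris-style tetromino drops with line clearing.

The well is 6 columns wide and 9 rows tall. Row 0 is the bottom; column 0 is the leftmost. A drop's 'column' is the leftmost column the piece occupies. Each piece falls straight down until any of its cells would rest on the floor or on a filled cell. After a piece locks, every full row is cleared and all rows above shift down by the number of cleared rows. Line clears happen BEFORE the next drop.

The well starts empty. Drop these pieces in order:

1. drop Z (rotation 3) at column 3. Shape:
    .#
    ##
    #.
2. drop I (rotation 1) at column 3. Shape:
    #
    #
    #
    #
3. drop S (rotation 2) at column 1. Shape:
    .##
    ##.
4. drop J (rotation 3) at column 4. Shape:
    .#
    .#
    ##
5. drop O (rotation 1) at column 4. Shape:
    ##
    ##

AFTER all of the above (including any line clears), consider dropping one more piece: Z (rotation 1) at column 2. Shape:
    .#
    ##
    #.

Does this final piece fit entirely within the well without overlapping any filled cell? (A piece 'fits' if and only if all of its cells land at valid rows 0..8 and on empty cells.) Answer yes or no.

Drop 1: Z rot3 at col 3 lands with bottom-row=0; cleared 0 line(s) (total 0); column heights now [0 0 0 2 3 0], max=3
Drop 2: I rot1 at col 3 lands with bottom-row=2; cleared 0 line(s) (total 0); column heights now [0 0 0 6 3 0], max=6
Drop 3: S rot2 at col 1 lands with bottom-row=5; cleared 0 line(s) (total 0); column heights now [0 6 7 7 3 0], max=7
Drop 4: J rot3 at col 4 lands with bottom-row=3; cleared 0 line(s) (total 0); column heights now [0 6 7 7 4 6], max=7
Drop 5: O rot1 at col 4 lands with bottom-row=6; cleared 0 line(s) (total 0); column heights now [0 6 7 7 8 8], max=8
Test piece Z rot1 at col 2 (width 2): heights before test = [0 6 7 7 8 8]; fits = False

Answer: no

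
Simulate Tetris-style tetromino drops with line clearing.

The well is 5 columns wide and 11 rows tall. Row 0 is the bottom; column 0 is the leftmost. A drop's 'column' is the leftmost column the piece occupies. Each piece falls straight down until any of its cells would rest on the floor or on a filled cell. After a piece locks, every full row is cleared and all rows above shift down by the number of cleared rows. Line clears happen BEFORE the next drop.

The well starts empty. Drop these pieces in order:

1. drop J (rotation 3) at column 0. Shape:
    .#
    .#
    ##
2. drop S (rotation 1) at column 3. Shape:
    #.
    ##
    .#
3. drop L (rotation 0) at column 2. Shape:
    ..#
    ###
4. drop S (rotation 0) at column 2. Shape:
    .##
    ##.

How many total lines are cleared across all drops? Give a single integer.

Answer: 0

Derivation:
Drop 1: J rot3 at col 0 lands with bottom-row=0; cleared 0 line(s) (total 0); column heights now [1 3 0 0 0], max=3
Drop 2: S rot1 at col 3 lands with bottom-row=0; cleared 0 line(s) (total 0); column heights now [1 3 0 3 2], max=3
Drop 3: L rot0 at col 2 lands with bottom-row=3; cleared 0 line(s) (total 0); column heights now [1 3 4 4 5], max=5
Drop 4: S rot0 at col 2 lands with bottom-row=4; cleared 0 line(s) (total 0); column heights now [1 3 5 6 6], max=6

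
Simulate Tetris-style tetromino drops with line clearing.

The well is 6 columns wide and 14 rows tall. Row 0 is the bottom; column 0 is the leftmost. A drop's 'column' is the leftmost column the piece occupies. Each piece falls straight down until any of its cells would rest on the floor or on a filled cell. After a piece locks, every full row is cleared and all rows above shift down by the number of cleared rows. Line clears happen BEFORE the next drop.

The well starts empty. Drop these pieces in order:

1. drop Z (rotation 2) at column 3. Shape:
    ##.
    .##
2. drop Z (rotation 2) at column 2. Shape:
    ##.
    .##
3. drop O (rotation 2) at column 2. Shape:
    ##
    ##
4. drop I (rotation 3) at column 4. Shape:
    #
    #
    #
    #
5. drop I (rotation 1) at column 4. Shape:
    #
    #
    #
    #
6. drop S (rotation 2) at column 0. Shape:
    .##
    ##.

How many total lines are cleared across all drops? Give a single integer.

Answer: 0

Derivation:
Drop 1: Z rot2 at col 3 lands with bottom-row=0; cleared 0 line(s) (total 0); column heights now [0 0 0 2 2 1], max=2
Drop 2: Z rot2 at col 2 lands with bottom-row=2; cleared 0 line(s) (total 0); column heights now [0 0 4 4 3 1], max=4
Drop 3: O rot2 at col 2 lands with bottom-row=4; cleared 0 line(s) (total 0); column heights now [0 0 6 6 3 1], max=6
Drop 4: I rot3 at col 4 lands with bottom-row=3; cleared 0 line(s) (total 0); column heights now [0 0 6 6 7 1], max=7
Drop 5: I rot1 at col 4 lands with bottom-row=7; cleared 0 line(s) (total 0); column heights now [0 0 6 6 11 1], max=11
Drop 6: S rot2 at col 0 lands with bottom-row=5; cleared 0 line(s) (total 0); column heights now [6 7 7 6 11 1], max=11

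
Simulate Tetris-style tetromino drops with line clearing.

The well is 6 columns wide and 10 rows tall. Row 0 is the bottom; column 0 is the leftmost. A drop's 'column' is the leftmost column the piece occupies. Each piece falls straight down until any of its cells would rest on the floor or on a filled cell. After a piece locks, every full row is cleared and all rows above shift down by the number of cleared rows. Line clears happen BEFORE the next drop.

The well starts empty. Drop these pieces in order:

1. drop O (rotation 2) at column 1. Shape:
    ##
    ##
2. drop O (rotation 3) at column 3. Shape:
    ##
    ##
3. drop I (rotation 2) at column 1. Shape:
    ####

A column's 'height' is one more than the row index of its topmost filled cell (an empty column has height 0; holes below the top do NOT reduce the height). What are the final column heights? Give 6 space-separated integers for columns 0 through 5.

Answer: 0 3 3 3 3 0

Derivation:
Drop 1: O rot2 at col 1 lands with bottom-row=0; cleared 0 line(s) (total 0); column heights now [0 2 2 0 0 0], max=2
Drop 2: O rot3 at col 3 lands with bottom-row=0; cleared 0 line(s) (total 0); column heights now [0 2 2 2 2 0], max=2
Drop 3: I rot2 at col 1 lands with bottom-row=2; cleared 0 line(s) (total 0); column heights now [0 3 3 3 3 0], max=3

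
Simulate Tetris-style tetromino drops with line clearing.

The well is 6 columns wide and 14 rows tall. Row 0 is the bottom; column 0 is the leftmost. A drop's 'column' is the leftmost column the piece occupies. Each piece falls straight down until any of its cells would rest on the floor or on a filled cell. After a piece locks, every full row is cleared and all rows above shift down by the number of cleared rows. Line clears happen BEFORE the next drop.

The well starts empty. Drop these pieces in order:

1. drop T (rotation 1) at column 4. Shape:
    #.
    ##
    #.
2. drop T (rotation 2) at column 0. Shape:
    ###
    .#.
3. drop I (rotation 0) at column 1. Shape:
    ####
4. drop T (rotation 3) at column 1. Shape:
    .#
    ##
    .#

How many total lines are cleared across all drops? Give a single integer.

Drop 1: T rot1 at col 4 lands with bottom-row=0; cleared 0 line(s) (total 0); column heights now [0 0 0 0 3 2], max=3
Drop 2: T rot2 at col 0 lands with bottom-row=0; cleared 0 line(s) (total 0); column heights now [2 2 2 0 3 2], max=3
Drop 3: I rot0 at col 1 lands with bottom-row=3; cleared 0 line(s) (total 0); column heights now [2 4 4 4 4 2], max=4
Drop 4: T rot3 at col 1 lands with bottom-row=4; cleared 0 line(s) (total 0); column heights now [2 6 7 4 4 2], max=7

Answer: 0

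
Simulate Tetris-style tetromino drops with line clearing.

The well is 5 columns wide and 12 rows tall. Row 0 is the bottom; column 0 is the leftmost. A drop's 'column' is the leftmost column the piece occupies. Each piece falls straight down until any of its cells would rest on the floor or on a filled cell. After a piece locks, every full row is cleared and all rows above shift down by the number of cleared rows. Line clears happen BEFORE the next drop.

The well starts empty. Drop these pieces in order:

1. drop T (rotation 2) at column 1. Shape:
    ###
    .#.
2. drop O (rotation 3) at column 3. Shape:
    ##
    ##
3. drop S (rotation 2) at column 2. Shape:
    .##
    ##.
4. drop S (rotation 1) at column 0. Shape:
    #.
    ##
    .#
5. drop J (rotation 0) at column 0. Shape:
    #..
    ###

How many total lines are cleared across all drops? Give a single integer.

Answer: 1

Derivation:
Drop 1: T rot2 at col 1 lands with bottom-row=0; cleared 0 line(s) (total 0); column heights now [0 2 2 2 0], max=2
Drop 2: O rot3 at col 3 lands with bottom-row=2; cleared 0 line(s) (total 0); column heights now [0 2 2 4 4], max=4
Drop 3: S rot2 at col 2 lands with bottom-row=4; cleared 0 line(s) (total 0); column heights now [0 2 5 6 6], max=6
Drop 4: S rot1 at col 0 lands with bottom-row=2; cleared 0 line(s) (total 0); column heights now [5 4 5 6 6], max=6
Drop 5: J rot0 at col 0 lands with bottom-row=5; cleared 1 line(s) (total 1); column heights now [6 4 5 5 4], max=6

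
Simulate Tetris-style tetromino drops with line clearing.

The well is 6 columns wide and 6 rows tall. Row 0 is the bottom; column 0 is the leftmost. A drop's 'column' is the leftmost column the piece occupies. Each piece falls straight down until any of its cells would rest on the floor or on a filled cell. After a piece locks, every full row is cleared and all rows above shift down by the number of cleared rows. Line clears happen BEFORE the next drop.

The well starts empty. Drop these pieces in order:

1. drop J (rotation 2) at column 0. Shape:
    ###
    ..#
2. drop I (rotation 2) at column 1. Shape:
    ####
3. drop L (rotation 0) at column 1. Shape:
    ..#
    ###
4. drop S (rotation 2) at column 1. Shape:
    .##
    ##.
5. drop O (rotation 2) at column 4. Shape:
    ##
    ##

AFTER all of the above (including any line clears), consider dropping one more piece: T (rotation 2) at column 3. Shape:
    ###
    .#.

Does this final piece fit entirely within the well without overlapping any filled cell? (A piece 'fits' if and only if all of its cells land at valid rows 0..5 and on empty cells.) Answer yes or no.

Answer: no

Derivation:
Drop 1: J rot2 at col 0 lands with bottom-row=0; cleared 0 line(s) (total 0); column heights now [2 2 2 0 0 0], max=2
Drop 2: I rot2 at col 1 lands with bottom-row=2; cleared 0 line(s) (total 0); column heights now [2 3 3 3 3 0], max=3
Drop 3: L rot0 at col 1 lands with bottom-row=3; cleared 0 line(s) (total 0); column heights now [2 4 4 5 3 0], max=5
Drop 4: S rot2 at col 1 lands with bottom-row=4; cleared 0 line(s) (total 0); column heights now [2 5 6 6 3 0], max=6
Drop 5: O rot2 at col 4 lands with bottom-row=3; cleared 0 line(s) (total 0); column heights now [2 5 6 6 5 5], max=6
Test piece T rot2 at col 3 (width 3): heights before test = [2 5 6 6 5 5]; fits = False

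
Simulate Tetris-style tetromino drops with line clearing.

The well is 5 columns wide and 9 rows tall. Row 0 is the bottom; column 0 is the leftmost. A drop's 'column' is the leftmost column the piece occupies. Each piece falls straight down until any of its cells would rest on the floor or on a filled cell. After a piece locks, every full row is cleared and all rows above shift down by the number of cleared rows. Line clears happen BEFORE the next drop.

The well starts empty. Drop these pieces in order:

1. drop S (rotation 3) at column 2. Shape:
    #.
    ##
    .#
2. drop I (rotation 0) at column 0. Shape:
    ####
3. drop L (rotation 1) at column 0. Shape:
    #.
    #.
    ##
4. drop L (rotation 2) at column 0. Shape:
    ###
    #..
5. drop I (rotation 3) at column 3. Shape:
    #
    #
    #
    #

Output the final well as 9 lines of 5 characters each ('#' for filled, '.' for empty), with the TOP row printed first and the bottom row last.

Answer: ###..
#..#.
#..#.
#..#.
##.#.
####.
..#..
..##.
...#.

Derivation:
Drop 1: S rot3 at col 2 lands with bottom-row=0; cleared 0 line(s) (total 0); column heights now [0 0 3 2 0], max=3
Drop 2: I rot0 at col 0 lands with bottom-row=3; cleared 0 line(s) (total 0); column heights now [4 4 4 4 0], max=4
Drop 3: L rot1 at col 0 lands with bottom-row=4; cleared 0 line(s) (total 0); column heights now [7 5 4 4 0], max=7
Drop 4: L rot2 at col 0 lands with bottom-row=7; cleared 0 line(s) (total 0); column heights now [9 9 9 4 0], max=9
Drop 5: I rot3 at col 3 lands with bottom-row=4; cleared 0 line(s) (total 0); column heights now [9 9 9 8 0], max=9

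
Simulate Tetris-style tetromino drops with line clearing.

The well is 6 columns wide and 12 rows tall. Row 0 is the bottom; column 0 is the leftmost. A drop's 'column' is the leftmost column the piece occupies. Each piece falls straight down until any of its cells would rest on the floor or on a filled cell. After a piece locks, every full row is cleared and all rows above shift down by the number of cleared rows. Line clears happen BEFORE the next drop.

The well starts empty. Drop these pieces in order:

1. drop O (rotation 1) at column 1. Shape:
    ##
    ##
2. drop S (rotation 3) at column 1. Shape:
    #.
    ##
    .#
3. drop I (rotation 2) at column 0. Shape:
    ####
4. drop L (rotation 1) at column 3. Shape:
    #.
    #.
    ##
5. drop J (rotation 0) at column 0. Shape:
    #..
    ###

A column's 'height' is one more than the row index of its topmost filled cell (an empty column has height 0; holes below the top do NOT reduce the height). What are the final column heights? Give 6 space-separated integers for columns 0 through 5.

Drop 1: O rot1 at col 1 lands with bottom-row=0; cleared 0 line(s) (total 0); column heights now [0 2 2 0 0 0], max=2
Drop 2: S rot3 at col 1 lands with bottom-row=2; cleared 0 line(s) (total 0); column heights now [0 5 4 0 0 0], max=5
Drop 3: I rot2 at col 0 lands with bottom-row=5; cleared 0 line(s) (total 0); column heights now [6 6 6 6 0 0], max=6
Drop 4: L rot1 at col 3 lands with bottom-row=6; cleared 0 line(s) (total 0); column heights now [6 6 6 9 7 0], max=9
Drop 5: J rot0 at col 0 lands with bottom-row=6; cleared 0 line(s) (total 0); column heights now [8 7 7 9 7 0], max=9

Answer: 8 7 7 9 7 0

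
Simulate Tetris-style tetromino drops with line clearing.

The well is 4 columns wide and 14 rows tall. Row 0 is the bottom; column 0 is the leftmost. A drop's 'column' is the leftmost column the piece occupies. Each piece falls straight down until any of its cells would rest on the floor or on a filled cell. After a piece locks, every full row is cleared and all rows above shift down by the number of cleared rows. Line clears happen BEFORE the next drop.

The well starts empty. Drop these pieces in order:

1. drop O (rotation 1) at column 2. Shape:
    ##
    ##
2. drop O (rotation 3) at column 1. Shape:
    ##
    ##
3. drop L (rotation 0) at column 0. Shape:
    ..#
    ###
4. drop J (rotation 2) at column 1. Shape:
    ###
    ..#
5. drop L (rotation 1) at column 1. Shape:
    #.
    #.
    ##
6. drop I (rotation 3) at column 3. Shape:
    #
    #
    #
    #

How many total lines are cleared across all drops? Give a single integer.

Answer: 0

Derivation:
Drop 1: O rot1 at col 2 lands with bottom-row=0; cleared 0 line(s) (total 0); column heights now [0 0 2 2], max=2
Drop 2: O rot3 at col 1 lands with bottom-row=2; cleared 0 line(s) (total 0); column heights now [0 4 4 2], max=4
Drop 3: L rot0 at col 0 lands with bottom-row=4; cleared 0 line(s) (total 0); column heights now [5 5 6 2], max=6
Drop 4: J rot2 at col 1 lands with bottom-row=5; cleared 0 line(s) (total 0); column heights now [5 7 7 7], max=7
Drop 5: L rot1 at col 1 lands with bottom-row=7; cleared 0 line(s) (total 0); column heights now [5 10 8 7], max=10
Drop 6: I rot3 at col 3 lands with bottom-row=7; cleared 0 line(s) (total 0); column heights now [5 10 8 11], max=11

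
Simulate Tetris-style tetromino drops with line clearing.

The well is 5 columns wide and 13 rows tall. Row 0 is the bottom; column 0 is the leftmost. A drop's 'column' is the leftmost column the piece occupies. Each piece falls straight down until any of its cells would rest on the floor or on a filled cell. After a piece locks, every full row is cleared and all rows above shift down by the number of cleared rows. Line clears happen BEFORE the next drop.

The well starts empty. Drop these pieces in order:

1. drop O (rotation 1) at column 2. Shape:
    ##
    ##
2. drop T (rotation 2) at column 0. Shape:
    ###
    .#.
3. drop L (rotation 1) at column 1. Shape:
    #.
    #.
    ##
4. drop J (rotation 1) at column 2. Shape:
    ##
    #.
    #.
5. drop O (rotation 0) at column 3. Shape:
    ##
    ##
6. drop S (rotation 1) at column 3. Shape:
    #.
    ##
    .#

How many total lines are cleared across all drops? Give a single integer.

Drop 1: O rot1 at col 2 lands with bottom-row=0; cleared 0 line(s) (total 0); column heights now [0 0 2 2 0], max=2
Drop 2: T rot2 at col 0 lands with bottom-row=1; cleared 0 line(s) (total 0); column heights now [3 3 3 2 0], max=3
Drop 3: L rot1 at col 1 lands with bottom-row=3; cleared 0 line(s) (total 0); column heights now [3 6 4 2 0], max=6
Drop 4: J rot1 at col 2 lands with bottom-row=4; cleared 0 line(s) (total 0); column heights now [3 6 7 7 0], max=7
Drop 5: O rot0 at col 3 lands with bottom-row=7; cleared 0 line(s) (total 0); column heights now [3 6 7 9 9], max=9
Drop 6: S rot1 at col 3 lands with bottom-row=9; cleared 0 line(s) (total 0); column heights now [3 6 7 12 11], max=12

Answer: 0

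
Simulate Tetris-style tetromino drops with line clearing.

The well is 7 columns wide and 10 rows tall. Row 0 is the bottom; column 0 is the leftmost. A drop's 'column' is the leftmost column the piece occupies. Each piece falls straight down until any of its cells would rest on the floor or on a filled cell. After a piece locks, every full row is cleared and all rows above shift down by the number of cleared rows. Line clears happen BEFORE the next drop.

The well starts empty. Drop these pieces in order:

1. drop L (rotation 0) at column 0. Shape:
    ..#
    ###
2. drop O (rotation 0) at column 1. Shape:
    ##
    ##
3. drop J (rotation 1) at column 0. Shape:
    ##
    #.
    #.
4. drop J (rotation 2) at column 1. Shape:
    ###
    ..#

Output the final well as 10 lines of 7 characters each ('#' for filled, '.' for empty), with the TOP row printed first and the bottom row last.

Answer: .......
.......
.......
.......
.###...
##.#...
###....
###....
..#....
###....

Derivation:
Drop 1: L rot0 at col 0 lands with bottom-row=0; cleared 0 line(s) (total 0); column heights now [1 1 2 0 0 0 0], max=2
Drop 2: O rot0 at col 1 lands with bottom-row=2; cleared 0 line(s) (total 0); column heights now [1 4 4 0 0 0 0], max=4
Drop 3: J rot1 at col 0 lands with bottom-row=2; cleared 0 line(s) (total 0); column heights now [5 5 4 0 0 0 0], max=5
Drop 4: J rot2 at col 1 lands with bottom-row=4; cleared 0 line(s) (total 0); column heights now [5 6 6 6 0 0 0], max=6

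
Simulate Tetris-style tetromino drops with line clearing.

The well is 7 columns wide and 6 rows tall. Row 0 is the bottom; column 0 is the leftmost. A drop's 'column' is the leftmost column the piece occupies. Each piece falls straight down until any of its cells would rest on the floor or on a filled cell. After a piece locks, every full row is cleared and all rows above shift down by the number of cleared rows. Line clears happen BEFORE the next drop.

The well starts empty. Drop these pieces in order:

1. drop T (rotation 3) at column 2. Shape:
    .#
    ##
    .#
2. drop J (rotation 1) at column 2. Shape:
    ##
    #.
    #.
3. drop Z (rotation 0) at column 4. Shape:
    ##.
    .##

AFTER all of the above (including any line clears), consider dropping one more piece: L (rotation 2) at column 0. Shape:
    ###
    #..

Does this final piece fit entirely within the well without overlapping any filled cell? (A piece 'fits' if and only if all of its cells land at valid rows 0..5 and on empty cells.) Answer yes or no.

Drop 1: T rot3 at col 2 lands with bottom-row=0; cleared 0 line(s) (total 0); column heights now [0 0 2 3 0 0 0], max=3
Drop 2: J rot1 at col 2 lands with bottom-row=2; cleared 0 line(s) (total 0); column heights now [0 0 5 5 0 0 0], max=5
Drop 3: Z rot0 at col 4 lands with bottom-row=0; cleared 0 line(s) (total 0); column heights now [0 0 5 5 2 2 1], max=5
Test piece L rot2 at col 0 (width 3): heights before test = [0 0 5 5 2 2 1]; fits = True

Answer: yes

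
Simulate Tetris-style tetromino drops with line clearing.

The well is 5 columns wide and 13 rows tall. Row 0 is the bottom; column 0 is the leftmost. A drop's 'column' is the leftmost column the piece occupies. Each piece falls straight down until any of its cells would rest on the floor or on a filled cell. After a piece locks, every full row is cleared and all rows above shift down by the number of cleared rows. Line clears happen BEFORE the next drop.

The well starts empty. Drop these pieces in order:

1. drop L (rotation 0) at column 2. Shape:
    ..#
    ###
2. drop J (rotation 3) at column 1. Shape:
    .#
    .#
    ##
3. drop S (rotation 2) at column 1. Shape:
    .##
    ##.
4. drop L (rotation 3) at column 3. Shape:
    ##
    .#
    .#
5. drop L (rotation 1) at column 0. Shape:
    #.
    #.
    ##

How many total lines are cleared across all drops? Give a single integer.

Answer: 1

Derivation:
Drop 1: L rot0 at col 2 lands with bottom-row=0; cleared 0 line(s) (total 0); column heights now [0 0 1 1 2], max=2
Drop 2: J rot3 at col 1 lands with bottom-row=1; cleared 0 line(s) (total 0); column heights now [0 2 4 1 2], max=4
Drop 3: S rot2 at col 1 lands with bottom-row=4; cleared 0 line(s) (total 0); column heights now [0 5 6 6 2], max=6
Drop 4: L rot3 at col 3 lands with bottom-row=4; cleared 0 line(s) (total 0); column heights now [0 5 6 7 7], max=7
Drop 5: L rot1 at col 0 lands with bottom-row=5; cleared 1 line(s) (total 1); column heights now [7 5 5 6 6], max=7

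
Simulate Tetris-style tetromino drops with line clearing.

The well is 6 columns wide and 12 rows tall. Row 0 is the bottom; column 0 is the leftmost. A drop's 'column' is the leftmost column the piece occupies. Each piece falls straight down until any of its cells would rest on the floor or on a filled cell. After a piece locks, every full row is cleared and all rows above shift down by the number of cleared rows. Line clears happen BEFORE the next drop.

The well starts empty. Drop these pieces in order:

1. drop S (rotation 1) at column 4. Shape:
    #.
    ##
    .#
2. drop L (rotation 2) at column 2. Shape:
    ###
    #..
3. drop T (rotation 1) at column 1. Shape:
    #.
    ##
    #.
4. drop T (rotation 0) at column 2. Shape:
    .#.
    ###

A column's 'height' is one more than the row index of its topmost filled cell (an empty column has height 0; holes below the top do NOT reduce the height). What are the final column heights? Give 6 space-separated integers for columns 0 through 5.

Answer: 0 6 6 7 6 2

Derivation:
Drop 1: S rot1 at col 4 lands with bottom-row=0; cleared 0 line(s) (total 0); column heights now [0 0 0 0 3 2], max=3
Drop 2: L rot2 at col 2 lands with bottom-row=2; cleared 0 line(s) (total 0); column heights now [0 0 4 4 4 2], max=4
Drop 3: T rot1 at col 1 lands with bottom-row=3; cleared 0 line(s) (total 0); column heights now [0 6 5 4 4 2], max=6
Drop 4: T rot0 at col 2 lands with bottom-row=5; cleared 0 line(s) (total 0); column heights now [0 6 6 7 6 2], max=7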